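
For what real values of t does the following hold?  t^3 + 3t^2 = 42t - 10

Rearrange: t^3 + 3t^2 - 42t + 10 = 0.
Possible rational roots are divisors of 10. Testing t = 5 gives 0, so (t - 5) is a factor.
Divide: t^3 + 3t^2 - 42t + 10 = (t - 5)(t^2 + 8t - 2).
Apply the quadratic formula to t^2 + 8t - 2 = 0: t = (-8 +/- sqrt(72))/2, i.e. t ~= 0.2426 or t ~= -8.2426.

t = -8.2426 or t = 0.2426 or t = 5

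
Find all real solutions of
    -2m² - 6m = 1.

m = -2.8229 or m = -0.1771

Rearrange to standard form: -2m² - 6m - 1 = 0.
Discriminant: (-6)² − 4·(-2)·(-1) = 28.
Quadratic formula: m = (6 ± √28) / (-4).
So m = -3/2 - √(7)/2 ≈ -2.8229 or m = -3/2 + √(7)/2 ≈ -0.1771.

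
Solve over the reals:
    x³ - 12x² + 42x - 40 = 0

Possible rational roots are divisors of -40. Testing x = 4 gives 0, so (x - 4) is a factor.
Divide: x³ - 12x² + 42x - 40 = (x - 4)(x² - 8x + 10).
Apply the quadratic formula to x² - 8x + 10 = 0: x = (8 ± √24)/2, i.e. x ≈ 6.4495 or x ≈ 1.5505.

x = 1.5505 or x = 4 or x = 6.4495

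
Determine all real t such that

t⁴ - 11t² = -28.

t = -2.6458 or t = -2 or t = 2 or t = 2.6458

Let u = t². The equation becomes u² - 11u + 28 = 0.
Factor: (u - 7)(u - 4) = 0, so u = 7 or u = 4.
t² = 7 gives t = ±√(7) ≈ ±2.6458.
t² = 4 gives t = ±2.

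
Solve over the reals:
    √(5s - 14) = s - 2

Square both sides: 5s - 14 = (s - 2)².
Expand and rearrange: s² - 9s + 18 = 0.
Solving gives s = 6 or s = 3.
Check each candidate in the original equation:
  s = 6: √(16) = 4, while s - 2 = 4 — valid.
  s = 3: √(1) = 1, while s - 2 = 1 — valid.

s = 3 or s = 6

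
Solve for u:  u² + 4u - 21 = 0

Factor: (u + 7)(u - 3) = 0.
So u = -7 or u = 3.

u = -7 or u = 3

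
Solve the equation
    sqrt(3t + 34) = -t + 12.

Square both sides: 3t + 34 = (-t + 12)^2.
Expand and rearrange: t^2 - 27t + 110 = 0.
Solving gives t = 22 or t = 5.
Check each candidate in the original equation:
  t = 22: sqrt(100) = 10, while -t + 12 = -10 — extraneous.
  t = 5: sqrt(49) = 7, while -t + 12 = 7 — valid.

t = 5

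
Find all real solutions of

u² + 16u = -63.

Bring every term to one side: u² + 16u + 63 = 0.
Factor: (u + 7)(u + 9) = 0.
So u = -7 or u = -9.

u = -9 or u = -7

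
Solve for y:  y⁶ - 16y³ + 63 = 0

Let u = y³. The equation becomes u² - 16u + 63 = 0.
Factor: (u - 7)(u - 9) = 0, so u = 7 or u = 9.
y³ = 7 gives y = ∛(7) ≈ 1.9129.
y³ = 9 gives y = ∛(9) ≈ 2.0801.

y = 1.9129 or y = 2.0801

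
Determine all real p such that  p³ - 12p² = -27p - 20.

Rearrange: p³ - 12p² + 27p + 20 = 0.
Possible rational roots are divisors of 20. Testing p = 4 gives 0, so (p - 4) is a factor.
Divide: p³ - 12p² + 27p + 20 = (p - 4)(p² - 8p - 5).
Apply the quadratic formula to p² - 8p - 5 = 0: p = (8 ± √84)/2, i.e. p ≈ 8.5826 or p ≈ -0.5826.

p = -0.5826 or p = 4 or p = 8.5826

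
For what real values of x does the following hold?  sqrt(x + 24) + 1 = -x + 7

Isolate the radical: sqrt(x + 24) = -x + 6.
Square both sides: x + 24 = (-x + 6)^2.
Expand and rearrange: x^2 - 13x + 12 = 0.
Solving gives x = 12 or x = 1.
Check each candidate in the original equation:
  x = 12: sqrt(36) = 6, while -x + 6 = -6 — extraneous.
  x = 1: sqrt(25) = 5, while -x + 6 = 5 — valid.

x = 1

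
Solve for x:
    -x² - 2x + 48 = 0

x = -8 or x = 6

Factor: -1(x + 8)(x - 6) = 0.
So x = -8 or x = 6.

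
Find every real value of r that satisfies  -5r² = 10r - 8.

r = -2.6125 or r = 0.6125

Rearrange to standard form: -5r² - 10r + 8 = 0.
Discriminant: (-10)² − 4·(-5)·8 = 260.
Quadratic formula: r = (10 ± √260) / (-10).
So r = -√(65)/5 - 1 ≈ -2.6125 or r = -1 + √(65)/5 ≈ 0.6125.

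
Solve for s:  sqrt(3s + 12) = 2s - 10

s = 8

Square both sides: 3s + 12 = (2s - 10)^2.
Expand and rearrange: 4s^2 - 43s + 88 = 0.
Solving gives s = 8 or s = 2.75.
Check each candidate in the original equation:
  s = 8: sqrt(36) = 6, while 2s - 10 = 6 — valid.
  s = 2.75: sqrt(20.25) = 4.5, while 2s - 10 = -4.5 — extraneous.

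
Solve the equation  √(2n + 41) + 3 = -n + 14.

n = 4

Isolate the radical: √(2n + 41) = -n + 11.
Square both sides: 2n + 41 = (-n + 11)².
Expand and rearrange: n² - 24n + 80 = 0.
Solving gives n = 20 or n = 4.
Check each candidate in the original equation:
  n = 20: √(81) = 9, while -n + 11 = -9 — extraneous.
  n = 4: √(49) = 7, while -n + 11 = 7 — valid.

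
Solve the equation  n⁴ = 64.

n = -2.8284 or n = 2.8284

Let u = n². The equation becomes u² - 64 = 0.
Factor: (u - 8)(u + 8) = 0, so u = 8 or u = -8.
n² = 8 gives n = ±2·√(2) ≈ ±2.8284.
n² = -8 < 0 has no real solution.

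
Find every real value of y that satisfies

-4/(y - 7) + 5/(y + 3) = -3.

y = -4.4934 or y = 8.1601

Multiply both sides by (y - 7)(y + 3):
-4(y + 3) + 5(y - 7) = -3(y - 7)(y + 3).
Expand and collect terms: -3y^2 + 11y + 110 = 0.
By the quadratic formula, y = (-11 +/- sqrt(1441)) / -6, so y ~= -4.4934 or y ~= 8.1601.
Neither value makes a denominator zero (y != 7, y != -3), so both are valid.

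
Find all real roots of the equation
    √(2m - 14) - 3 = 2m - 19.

m = 9

Isolate the radical: √(2m - 14) = 2m - 16.
Square both sides: 2m - 14 = (2m - 16)².
Expand and rearrange: 4m² - 66m + 270 = 0.
Solving gives m = 9 or m = 7.5.
Check each candidate in the original equation:
  m = 9: √(4) = 2, while 2m - 16 = 2 — valid.
  m = 7.5: √(1) = 1, while 2m - 16 = -1 — extraneous.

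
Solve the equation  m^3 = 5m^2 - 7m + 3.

m = 1 or m = 3

Rearrange: m^3 - 5m^2 + 7m - 3 = 0.
Possible rational roots are divisors of -3. Testing m = 3 gives 0, so (m - 3) is a factor.
Divide: m^3 - 5m^2 + 7m - 3 = (m - 3)(m^2 - 2m + 1).
The quadratic has the repeated root m = 1.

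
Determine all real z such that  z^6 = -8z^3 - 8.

Let u = z^3. The equation becomes u^2 + 8u + 8 = 0.
By the quadratic formula, u = -4 + 2*sqrt(2) or u = -4 - 2*sqrt(2).
z^3 = -4 + 2*sqrt(2) gives z = -(4 - 2*sqrt(2))^(1/3) ~= -1.0542.
z^3 = -4 - 2*sqrt(2) gives z = -(2*sqrt(2) + 4)^(1/3) ~= -1.8972.

z = -1.8972 or z = -1.0542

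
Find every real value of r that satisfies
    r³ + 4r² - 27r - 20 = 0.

r = -7.3166 or r = -0.6834 or r = 4

Possible rational roots are divisors of -20. Testing r = 4 gives 0, so (r - 4) is a factor.
Divide: r³ + 4r² - 27r - 20 = (r - 4)(r² + 8r + 5).
Apply the quadratic formula to r² + 8r + 5 = 0: r = (-8 ± √44)/2, i.e. r ≈ -0.6834 or r ≈ -7.3166.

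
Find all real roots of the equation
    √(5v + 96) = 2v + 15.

Square both sides: 5v + 96 = (2v + 15)².
Expand and rearrange: 4v² + 55v + 129 = 0.
Solving gives v = -3 or v = -10.75.
Check each candidate in the original equation:
  v = -3: √(81) = 9, while 2v + 15 = 9 — valid.
  v = -10.75: √(42.25) = 6.5, while 2v + 15 = -6.5 — extraneous.

v = -3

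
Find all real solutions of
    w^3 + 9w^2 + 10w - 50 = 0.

Possible rational roots are divisors of -50. Testing w = -5 gives 0, so (w + 5) is a factor.
Divide: w^3 + 9w^2 + 10w - 50 = (w + 5)(w^2 + 4w - 10).
Apply the quadratic formula to w^2 + 4w - 10 = 0: w = (-4 +/- sqrt(56))/2, i.e. w ~= 1.7417 or w ~= -5.7417.

w = -5.7417 or w = -5 or w = 1.7417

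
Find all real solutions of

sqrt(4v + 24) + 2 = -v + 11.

Isolate the radical: sqrt(4v + 24) = -v + 9.
Square both sides: 4v + 24 = (-v + 9)^2.
Expand and rearrange: v^2 - 22v + 57 = 0.
Solving gives v = 19 or v = 3.
Check each candidate in the original equation:
  v = 19: sqrt(100) = 10, while -v + 9 = -10 — extraneous.
  v = 3: sqrt(36) = 6, while -v + 9 = 6 — valid.

v = 3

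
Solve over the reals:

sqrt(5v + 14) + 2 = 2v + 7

Isolate the radical: sqrt(5v + 14) = 2v + 5.
Square both sides: 5v + 14 = (2v + 5)^2.
Expand and rearrange: 4v^2 + 15v + 11 = 0.
Solving gives v = -1 or v = -2.75.
Check each candidate in the original equation:
  v = -1: sqrt(9) = 3, while 2v + 5 = 3 — valid.
  v = -2.75: sqrt(0.25) = 0.5, while 2v + 5 = -0.5 — extraneous.

v = -1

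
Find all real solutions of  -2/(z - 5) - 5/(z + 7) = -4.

z = -5.8053 or z = 5.5553

Multiply both sides by (z - 5)(z + 7):
-2(z + 7) - 5(z - 5) = -4(z - 5)(z + 7).
Expand and collect terms: -4z² - z + 129 = 0.
By the quadratic formula, z = (1 ± √2065) / -8, so z ≈ -5.8053 or z ≈ 5.5553.
Neither value makes a denominator zero (z ≠ 5, z ≠ -7), so both are valid.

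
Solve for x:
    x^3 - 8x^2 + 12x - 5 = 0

Possible rational roots are divisors of -5. Testing x = 1 gives 0, so (x - 1) is a factor.
Divide: x^3 - 8x^2 + 12x - 5 = (x - 1)(x^2 - 7x + 5).
Apply the quadratic formula to x^2 - 7x + 5 = 0: x = (7 +/- sqrt(29))/2, i.e. x ~= 6.1926 or x ~= 0.8074.

x = 0.8074 or x = 1 or x = 6.1926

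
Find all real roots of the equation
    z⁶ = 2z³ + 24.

z = -1.5874 or z = 1.8171

Let u = z³. The equation becomes u² - 2u - 24 = 0.
Factor: (u + 4)(u - 6) = 0, so u = -4 or u = 6.
z³ = -4 gives z = -∛(4) ≈ -1.5874.
z³ = 6 gives z = ∛(6) ≈ 1.8171.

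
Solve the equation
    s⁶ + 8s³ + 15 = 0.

s = -1.71 or s = -1.4422

Let u = s³. The equation becomes u² + 8u + 15 = 0.
Factor: (u + 3)(u + 5) = 0, so u = -3 or u = -5.
s³ = -3 gives s = -∛(3) ≈ -1.4422.
s³ = -5 gives s = -∛(5) ≈ -1.71.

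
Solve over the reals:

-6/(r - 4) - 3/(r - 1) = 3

r = -0.7321 or r = 2.7321

Multiply both sides by (r - 4)(r - 1):
-6(r - 1) - 3(r - 4) = 3(r - 4)(r - 1).
Expand and collect terms: 3r² - 6r - 6 = 0.
By the quadratic formula, r = (6 ± √108) / 6, so r ≈ 2.7321 or r ≈ -0.7321.
Neither value makes a denominator zero (r ≠ 4, r ≠ 1), so both are valid.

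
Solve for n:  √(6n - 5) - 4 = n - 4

Isolate the radical: √(6n - 5) = n.
Square both sides: 6n - 5 = (n)².
Expand and rearrange: n² - 6n + 5 = 0.
Solving gives n = 5 or n = 1.
Check each candidate in the original equation:
  n = 5: √(25) = 5, while n = 5 — valid.
  n = 1: √(1) = 1, while n = 1 — valid.

n = 1 or n = 5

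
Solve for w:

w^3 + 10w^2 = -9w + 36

Rearrange: w^3 + 10w^2 + 9w - 36 = 0.
Possible rational roots are divisors of -36. Testing w = -3 gives 0, so (w + 3) is a factor.
Divide: w^3 + 10w^2 + 9w - 36 = (w + 3)(w^2 + 7w - 12).
Apply the quadratic formula to w^2 + 7w - 12 = 0: w = (-7 +/- sqrt(97))/2, i.e. w ~= 1.4244 or w ~= -8.4244.

w = -8.4244 or w = -3 or w = 1.4244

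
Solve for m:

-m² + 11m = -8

m = -0.6847 or m = 11.6847

Rearrange to standard form: -m² + 11m + 8 = 0.
Discriminant: (11)² − 4·(-1)·8 = 153.
Quadratic formula: m = (-11 ± √153) / (-2).
So m = 11/2 - 3·√(17)/2 ≈ -0.6847 or m = 11/2 + 3·√(17)/2 ≈ 11.6847.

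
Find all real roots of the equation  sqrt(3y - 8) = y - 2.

y = 3 or y = 4

Square both sides: 3y - 8 = (y - 2)^2.
Expand and rearrange: y^2 - 7y + 12 = 0.
Solving gives y = 4 or y = 3.
Check each candidate in the original equation:
  y = 4: sqrt(4) = 2, while y - 2 = 2 — valid.
  y = 3: sqrt(1) = 1, while y - 2 = 1 — valid.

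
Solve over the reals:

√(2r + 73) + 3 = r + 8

Isolate the radical: √(2r + 73) = r + 5.
Square both sides: 2r + 73 = (r + 5)².
Expand and rearrange: r² + 8r - 48 = 0.
Solving gives r = 4 or r = -12.
Check each candidate in the original equation:
  r = 4: √(81) = 9, while r + 5 = 9 — valid.
  r = -12: √(49) = 7, while r + 5 = -7 — extraneous.

r = 4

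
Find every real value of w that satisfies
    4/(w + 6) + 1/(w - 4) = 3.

Multiply both sides by (w + 6)(w - 4):
4(w - 4) + (w + 6) = 3(w + 6)(w - 4).
Expand and collect terms: 3w^2 + w - 62 = 0.
By the quadratic formula, w = (-1 +/- sqrt(745)) / 6, so w ~= 4.3824 or w ~= -4.7158.
Neither value makes a denominator zero (w != -6, w != 4), so both are valid.

w = -4.7158 or w = 4.3824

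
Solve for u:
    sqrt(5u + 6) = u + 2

u = -1 or u = 2

Square both sides: 5u + 6 = (u + 2)^2.
Expand and rearrange: u^2 - u - 2 = 0.
Solving gives u = 2 or u = -1.
Check each candidate in the original equation:
  u = 2: sqrt(16) = 4, while u + 2 = 4 — valid.
  u = -1: sqrt(1) = 1, while u + 2 = 1 — valid.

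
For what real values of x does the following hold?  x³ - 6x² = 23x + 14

x = -2 or x = -0.7958 or x = 8.7958

Rearrange: x³ - 6x² - 23x - 14 = 0.
Possible rational roots are divisors of -14. Testing x = -2 gives 0, so (x + 2) is a factor.
Divide: x³ - 6x² - 23x - 14 = (x + 2)(x² - 8x - 7).
Apply the quadratic formula to x² - 8x - 7 = 0: x = (8 ± √92)/2, i.e. x ≈ 8.7958 or x ≈ -0.7958.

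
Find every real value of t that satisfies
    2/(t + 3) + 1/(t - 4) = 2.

t = -2.076 or t = 4.576

Multiply both sides by (t + 3)(t - 4):
2(t - 4) + (t + 3) = 2(t + 3)(t - 4).
Expand and collect terms: 2t² - 5t - 19 = 0.
By the quadratic formula, t = (5 ± √177) / 4, so t ≈ 4.576 or t ≈ -2.076.
Neither value makes a denominator zero (t ≠ -3, t ≠ 4), so both are valid.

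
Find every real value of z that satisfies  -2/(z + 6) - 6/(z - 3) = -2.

z = -5.2663 or z = 6.2663

Multiply both sides by (z + 6)(z - 3):
-2(z - 3) - 6(z + 6) = -2(z + 6)(z - 3).
Expand and collect terms: -2z² + 2z + 66 = 0.
By the quadratic formula, z = (-2 ± √532) / -4, so z ≈ -5.2663 or z ≈ 6.2663.
Neither value makes a denominator zero (z ≠ -6, z ≠ 3), so both are valid.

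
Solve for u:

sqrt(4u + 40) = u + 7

Square both sides: 4u + 40 = (u + 7)^2.
Expand and rearrange: u^2 + 10u + 9 = 0.
Solving gives u = -1 or u = -9.
Check each candidate in the original equation:
  u = -1: sqrt(36) = 6, while u + 7 = 6 — valid.
  u = -9: sqrt(4) = 2, while u + 7 = -2 — extraneous.

u = -1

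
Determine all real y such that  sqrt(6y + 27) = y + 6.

y = -3

Square both sides: 6y + 27 = (y + 6)^2.
Expand and rearrange: y^2 + 6y + 9 = 0.
This gives the repeated root y = -3.
Check in the original equation:
  y = -3: sqrt(9) = 3, while y + 6 = 3 — valid.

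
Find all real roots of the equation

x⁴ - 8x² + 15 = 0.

x = -2.2361 or x = -1.7321 or x = 1.7321 or x = 2.2361

Let u = x². The equation becomes u² - 8u + 15 = 0.
Factor: (u - 5)(u - 3) = 0, so u = 5 or u = 3.
x² = 5 gives x = ±√(5) ≈ ±2.2361.
x² = 3 gives x = ±√(3) ≈ ±1.7321.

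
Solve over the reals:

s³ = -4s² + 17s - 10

s = -6.7417 or s = 0.7417 or s = 2

Rearrange: s³ + 4s² - 17s + 10 = 0.
Possible rational roots are divisors of 10. Testing s = 2 gives 0, so (s - 2) is a factor.
Divide: s³ + 4s² - 17s + 10 = (s - 2)(s² + 6s - 5).
Apply the quadratic formula to s² + 6s - 5 = 0: s = (-6 ± √56)/2, i.e. s ≈ 0.7417 or s ≈ -6.7417.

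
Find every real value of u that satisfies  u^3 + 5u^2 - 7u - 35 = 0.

u = -5 or u = -2.6458 or u = 2.6458

Possible rational roots are divisors of -35. Testing u = -5 gives 0, so (u + 5) is a factor.
Divide: u^3 + 5u^2 - 7u - 35 = (u + 5)(u^2 - 7).
Apply the quadratic formula to u^2 - 7 = 0: u = (0 +/- sqrt(28))/2, i.e. u ~= 2.6458 or u ~= -2.6458.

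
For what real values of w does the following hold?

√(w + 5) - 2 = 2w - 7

w = 4

Isolate the radical: √(w + 5) = 2w - 5.
Square both sides: w + 5 = (2w - 5)².
Expand and rearrange: 4w² - 21w + 20 = 0.
Solving gives w = 4 or w = 1.25.
Check each candidate in the original equation:
  w = 4: √(9) = 3, while 2w - 5 = 3 — valid.
  w = 1.25: √(6.25) = 2.5, while 2w - 5 = -2.5 — extraneous.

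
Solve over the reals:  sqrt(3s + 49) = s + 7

Square both sides: 3s + 49 = (s + 7)^2.
Expand and rearrange: s^2 + 11s = 0.
Solving gives s = 0 or s = -11.
Check each candidate in the original equation:
  s = 0: sqrt(49) = 7, while s + 7 = 7 — valid.
  s = -11: sqrt(16) = 4, while s + 7 = -4 — extraneous.

s = 0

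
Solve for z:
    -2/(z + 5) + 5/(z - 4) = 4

Multiply both sides by (z + 5)(z - 4):
-2(z - 4) + 5(z + 5) = 4(z + 5)(z - 4).
Expand and collect terms: 4z^2 + z - 113 = 0.
By the quadratic formula, z = (-1 +/- sqrt(1809)) / 8, so z ~= 5.1915 or z ~= -5.4415.
Neither value makes a denominator zero (z != -5, z != 4), so both are valid.

z = -5.4415 or z = 5.1915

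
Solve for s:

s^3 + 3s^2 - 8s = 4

s = -4.5616 or s = -0.4384 or s = 2

Rearrange: s^3 + 3s^2 - 8s - 4 = 0.
Possible rational roots are divisors of -4. Testing s = 2 gives 0, so (s - 2) is a factor.
Divide: s^3 + 3s^2 - 8s - 4 = (s - 2)(s^2 + 5s + 2).
Apply the quadratic formula to s^2 + 5s + 2 = 0: s = (-5 +/- sqrt(17))/2, i.e. s ~= -0.4384 or s ~= -4.5616.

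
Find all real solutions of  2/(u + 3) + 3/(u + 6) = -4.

u = -6.8616 or u = -3.3884

Multiply both sides by (u + 3)(u + 6):
2(u + 6) + 3(u + 3) = -4(u + 3)(u + 6).
Expand and collect terms: -4u^2 - 41u - 93 = 0.
By the quadratic formula, u = (41 +/- sqrt(193)) / -8, so u ~= -6.8616 or u ~= -3.3884.
Neither value makes a denominator zero (u != -3, u != -6), so both are valid.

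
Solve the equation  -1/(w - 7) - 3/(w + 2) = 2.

Multiply both sides by (w - 7)(w + 2):
-(w + 2) - 3(w - 7) = 2(w - 7)(w + 2).
Expand and collect terms: 2w² - 6w - 47 = 0.
By the quadratic formula, w = (6 ± √412) / 4, so w ≈ 6.5744 or w ≈ -3.5744.
Neither value makes a denominator zero (w ≠ 7, w ≠ -2), so both are valid.

w = -3.5744 or w = 6.5744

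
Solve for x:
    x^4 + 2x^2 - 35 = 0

Let u = x^2. The equation becomes u^2 + 2u - 35 = 0.
Factor: (u + 7)(u - 5) = 0, so u = -7 or u = 5.
x^2 = -7 < 0 has no real solution.
x^2 = 5 gives x = +/-sqrt(5) ~= +/-2.2361.

x = -2.2361 or x = 2.2361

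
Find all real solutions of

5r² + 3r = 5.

Rearrange to standard form: 5r² + 3r - 5 = 0.
Discriminant: (3)² − 4·5·(-5) = 109.
Quadratic formula: r = (-3 ± √109) / 10.
So r = -3/10 + √(109)/10 ≈ 0.744 or r = -√(109)/10 - 3/10 ≈ -1.344.

r = -1.344 or r = 0.744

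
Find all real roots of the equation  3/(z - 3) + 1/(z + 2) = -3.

Multiply both sides by (z - 3)(z + 2):
3(z + 2) + (z - 3) = -3(z - 3)(z + 2).
Expand and collect terms: -3z² - z + 15 = 0.
By the quadratic formula, z = (1 ± √181) / -6, so z ≈ -2.4089 or z ≈ 2.0756.
Neither value makes a denominator zero (z ≠ 3, z ≠ -2), so both are valid.

z = -2.4089 or z = 2.0756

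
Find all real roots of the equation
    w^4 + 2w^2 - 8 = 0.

w = -1.4142 or w = 1.4142

Let u = w^2. The equation becomes u^2 + 2u - 8 = 0.
Factor: (u - 2)(u + 4) = 0, so u = 2 or u = -4.
w^2 = 2 gives w = +/-sqrt(2) ~= +/-1.4142.
w^2 = -4 < 0 has no real solution.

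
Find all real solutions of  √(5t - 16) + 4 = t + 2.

Isolate the radical: √(5t - 16) = t - 2.
Square both sides: 5t - 16 = (t - 2)².
Expand and rearrange: t² - 9t + 20 = 0.
Solving gives t = 5 or t = 4.
Check each candidate in the original equation:
  t = 5: √(9) = 3, while t - 2 = 3 — valid.
  t = 4: √(4) = 2, while t - 2 = 2 — valid.

t = 4 or t = 5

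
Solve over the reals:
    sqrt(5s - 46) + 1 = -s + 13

Isolate the radical: sqrt(5s - 46) = -s + 12.
Square both sides: 5s - 46 = (-s + 12)^2.
Expand and rearrange: s^2 - 29s + 190 = 0.
Solving gives s = 19 or s = 10.
Check each candidate in the original equation:
  s = 19: sqrt(49) = 7, while -s + 12 = -7 — extraneous.
  s = 10: sqrt(4) = 2, while -s + 12 = 2 — valid.

s = 10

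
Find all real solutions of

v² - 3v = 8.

v = -1.7016 or v = 4.7016

Rearrange to standard form: v² - 3v - 8 = 0.
Discriminant: (-3)² − 4·1·(-8) = 41.
Quadratic formula: v = (3 ± √41) / 2.
So v = 3/2 + √(41)/2 ≈ 4.7016 or v = 3/2 - √(41)/2 ≈ -1.7016.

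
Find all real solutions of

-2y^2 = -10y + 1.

Rearrange to standard form: -2y^2 + 10y - 1 = 0.
Discriminant: (10)^2 - 4*(-2)*(-1) = 92.
Quadratic formula: y = (-10 +/- sqrt(92)) / (-4).
So y = 5/2 - sqrt(23)/2 ~= 0.1021 or y = sqrt(23)/2 + 5/2 ~= 4.8979.

y = 0.1021 or y = 4.8979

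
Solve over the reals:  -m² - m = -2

Bring every term to one side: -m² - m + 2 = 0.
Factor: -1(m + 2)(m - 1) = 0.
So m = -2 or m = 1.

m = -2 or m = 1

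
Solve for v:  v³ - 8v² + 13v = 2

v = 0.1716 or v = 2 or v = 5.8284

Rearrange: v³ - 8v² + 13v - 2 = 0.
Possible rational roots are divisors of -2. Testing v = 2 gives 0, so (v - 2) is a factor.
Divide: v³ - 8v² + 13v - 2 = (v - 2)(v² - 6v + 1).
Apply the quadratic formula to v² - 6v + 1 = 0: v = (6 ± √32)/2, i.e. v ≈ 5.8284 or v ≈ 0.1716.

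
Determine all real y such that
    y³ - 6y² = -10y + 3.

Rearrange: y³ - 6y² + 10y - 3 = 0.
Possible rational roots are divisors of -3. Testing y = 3 gives 0, so (y - 3) is a factor.
Divide: y³ - 6y² + 10y - 3 = (y - 3)(y² - 3y + 1).
Apply the quadratic formula to y² - 3y + 1 = 0: y = (3 ± √5)/2, i.e. y ≈ 2.618 or y ≈ 0.382.

y = 0.382 or y = 2.618 or y = 3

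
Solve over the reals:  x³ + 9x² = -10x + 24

Rearrange: x³ + 9x² + 10x - 24 = 0.
Possible rational roots are divisors of -24. Testing x = -3 gives 0, so (x + 3) is a factor.
Divide: x³ + 9x² + 10x - 24 = (x + 3)(x² + 6x - 8).
Apply the quadratic formula to x² + 6x - 8 = 0: x = (-6 ± √68)/2, i.e. x ≈ 1.1231 or x ≈ -7.1231.

x = -7.1231 or x = -3 or x = 1.1231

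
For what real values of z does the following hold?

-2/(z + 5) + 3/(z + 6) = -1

Multiply both sides by (z + 5)(z + 6):
-2(z + 6) + 3(z + 5) = -(z + 5)(z + 6).
Expand and collect terms: -z² - 12z - 33 = 0.
By the quadratic formula, z = (12 ± √12) / -2, so z ≈ -7.7321 or z ≈ -4.2679.
Neither value makes a denominator zero (z ≠ -5, z ≠ -6), so both are valid.

z = -7.7321 or z = -4.2679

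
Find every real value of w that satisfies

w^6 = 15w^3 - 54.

Let u = w^3. The equation becomes u^2 - 15u + 54 = 0.
Factor: (u - 9)(u - 6) = 0, so u = 9 or u = 6.
w^3 = 9 gives w = (9)^(1/3) ~= 2.0801.
w^3 = 6 gives w = (6)^(1/3) ~= 1.8171.

w = 1.8171 or w = 2.0801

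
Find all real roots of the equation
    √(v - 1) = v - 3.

Square both sides: v - 1 = (v - 3)².
Expand and rearrange: v² - 7v + 10 = 0.
Solving gives v = 5 or v = 2.
Check each candidate in the original equation:
  v = 5: √(4) = 2, while v - 3 = 2 — valid.
  v = 2: √(1) = 1, while v - 3 = -1 — extraneous.

v = 5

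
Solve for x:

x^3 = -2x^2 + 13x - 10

Rearrange: x^3 + 2x^2 - 13x + 10 = 0.
Possible rational roots are divisors of 10. Testing x = 1 gives 0, so (x - 1) is a factor.
Divide: x^3 + 2x^2 - 13x + 10 = (x - 1)(x^2 + 3x - 10).
Factor the quadratic: x = 2 or x = -5.

x = -5 or x = 1 or x = 2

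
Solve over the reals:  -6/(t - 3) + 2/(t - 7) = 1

Multiply both sides by (t - 3)(t - 7):
-6(t - 7) + 2(t - 3) = (t - 3)(t - 7).
Expand and collect terms: t² - 6t - 15 = 0.
By the quadratic formula, t = (6 ± √96) / 2, so t ≈ 7.899 or t ≈ -1.899.
Neither value makes a denominator zero (t ≠ 3, t ≠ 7), so both are valid.

t = -1.899 or t = 7.899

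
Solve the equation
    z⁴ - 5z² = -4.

Let u = z². The equation becomes u² - 5u + 4 = 0.
Factor: (u - 4)(u - 1) = 0, so u = 4 or u = 1.
z² = 4 gives z = ±2.
z² = 1 gives z = ±1.

z = -2 or z = -1 or z = 1 or z = 2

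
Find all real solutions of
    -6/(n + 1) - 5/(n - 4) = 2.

Multiply both sides by (n + 1)(n - 4):
-6(n - 4) - 5(n + 1) = 2(n + 1)(n - 4).
Expand and collect terms: 2n² + 5n - 27 = 0.
By the quadratic formula, n = (-5 ± √241) / 4, so n ≈ 2.631 or n ≈ -5.131.
Neither value makes a denominator zero (n ≠ -1, n ≠ 4), so both are valid.

n = -5.131 or n = 2.631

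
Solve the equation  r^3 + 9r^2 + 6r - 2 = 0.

Possible rational roots are divisors of -2. Testing r = -1 gives 0, so (r + 1) is a factor.
Divide: r^3 + 9r^2 + 6r - 2 = (r + 1)(r^2 + 8r - 2).
Apply the quadratic formula to r^2 + 8r - 2 = 0: r = (-8 +/- sqrt(72))/2, i.e. r ~= 0.2426 or r ~= -8.2426.

r = -8.2426 or r = -1 or r = 0.2426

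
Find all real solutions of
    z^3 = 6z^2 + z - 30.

Rearrange: z^3 - 6z^2 - z + 30 = 0.
Possible rational roots are divisors of 30. Testing z = 5 gives 0, so (z - 5) is a factor.
Divide: z^3 - 6z^2 - z + 30 = (z - 5)(z^2 - z - 6).
Factor the quadratic: z = 3 or z = -2.

z = -2 or z = 3 or z = 5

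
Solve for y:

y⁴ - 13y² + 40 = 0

y = -2.8284 or y = -2.2361 or y = 2.2361 or y = 2.8284

Let u = y². The equation becomes u² - 13u + 40 = 0.
Factor: (u - 5)(u - 8) = 0, so u = 5 or u = 8.
y² = 5 gives y = ±√(5) ≈ ±2.2361.
y² = 8 gives y = ±2·√(2) ≈ ±2.8284.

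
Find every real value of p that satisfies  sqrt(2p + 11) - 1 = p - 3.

p = 7

Isolate the radical: sqrt(2p + 11) = p - 2.
Square both sides: 2p + 11 = (p - 2)^2.
Expand and rearrange: p^2 - 6p - 7 = 0.
Solving gives p = 7 or p = -1.
Check each candidate in the original equation:
  p = 7: sqrt(25) = 5, while p - 2 = 5 — valid.
  p = -1: sqrt(9) = 3, while p - 2 = -3 — extraneous.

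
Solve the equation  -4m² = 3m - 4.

Rearrange to standard form: -4m² - 3m + 4 = 0.
Discriminant: (-3)² − 4·(-4)·4 = 73.
Quadratic formula: m = (3 ± √73) / (-8).
So m = -√(73)/8 - 3/8 ≈ -1.443 or m = -3/8 + √(73)/8 ≈ 0.693.

m = -1.443 or m = 0.693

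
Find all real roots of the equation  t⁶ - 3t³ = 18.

Let u = t³. The equation becomes u² - 3u - 18 = 0.
Factor: (u + 3)(u - 6) = 0, so u = -3 or u = 6.
t³ = -3 gives t = -∛(3) ≈ -1.4422.
t³ = 6 gives t = ∛(6) ≈ 1.8171.

t = -1.4422 or t = 1.8171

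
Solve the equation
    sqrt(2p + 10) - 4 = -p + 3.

p = 3

Isolate the radical: sqrt(2p + 10) = -p + 7.
Square both sides: 2p + 10 = (-p + 7)^2.
Expand and rearrange: p^2 - 16p + 39 = 0.
Solving gives p = 13 or p = 3.
Check each candidate in the original equation:
  p = 13: sqrt(36) = 6, while -p + 7 = -6 — extraneous.
  p = 3: sqrt(16) = 4, while -p + 7 = 4 — valid.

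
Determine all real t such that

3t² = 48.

t = -4 or t = 4

Bring every term to one side: 3t² - 48 = 0.
Factor: 3(t - 4)(t + 4) = 0.
So t = 4 or t = -4.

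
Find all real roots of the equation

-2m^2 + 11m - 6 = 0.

m = 0.614 or m = 4.886

Discriminant: (11)^2 - 4*(-2)*(-6) = 73.
Quadratic formula: m = (-11 +/- sqrt(73)) / (-4).
So m = 11/4 - sqrt(73)/4 ~= 0.614 or m = sqrt(73)/4 + 11/4 ~= 4.886.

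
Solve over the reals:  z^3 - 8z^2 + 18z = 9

z = 0.6972 or z = 3 or z = 4.3028

Rearrange: z^3 - 8z^2 + 18z - 9 = 0.
Possible rational roots are divisors of -9. Testing z = 3 gives 0, so (z - 3) is a factor.
Divide: z^3 - 8z^2 + 18z - 9 = (z - 3)(z^2 - 5z + 3).
Apply the quadratic formula to z^2 - 5z + 3 = 0: z = (5 +/- sqrt(13))/2, i.e. z ~= 4.3028 or z ~= 0.6972.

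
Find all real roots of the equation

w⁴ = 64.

Let u = w². The equation becomes u² - 64 = 0.
Factor: (u - 8)(u + 8) = 0, so u = 8 or u = -8.
w² = 8 gives w = ±2·√(2) ≈ ±2.8284.
w² = -8 < 0 has no real solution.

w = -2.8284 or w = 2.8284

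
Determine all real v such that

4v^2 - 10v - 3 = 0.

v = -0.2707 or v = 2.7707

Discriminant: (-10)^2 - 4*4*(-3) = 148.
Quadratic formula: v = (10 +/- sqrt(148)) / 8.
So v = 5/4 + sqrt(37)/4 ~= 2.7707 or v = 5/4 - sqrt(37)/4 ~= -0.2707.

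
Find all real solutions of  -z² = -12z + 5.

z = 0.4322 or z = 11.5678

Rearrange to standard form: -z² + 12z - 5 = 0.
Discriminant: (12)² − 4·(-1)·(-5) = 124.
Quadratic formula: z = (-12 ± √124) / (-2).
So z = 6 - √(31) ≈ 0.4322 or z = √(31) + 6 ≈ 11.5678.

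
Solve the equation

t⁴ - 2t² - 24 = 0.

t = -2.4495 or t = 2.4495

Let u = t². The equation becomes u² - 2u - 24 = 0.
Factor: (u - 6)(u + 4) = 0, so u = 6 or u = -4.
t² = 6 gives t = ±√(6) ≈ ±2.4495.
t² = -4 < 0 has no real solution.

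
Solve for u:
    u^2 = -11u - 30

Bring every term to one side: u^2 + 11u + 30 = 0.
Factor: (u + 5)(u + 6) = 0.
So u = -5 or u = -6.

u = -6 or u = -5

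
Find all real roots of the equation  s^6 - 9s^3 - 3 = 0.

Let u = s^3. The equation becomes u^2 - 9u - 3 = 0.
By the quadratic formula, u = 9/2 + sqrt(93)/2 or u = 9/2 - sqrt(93)/2.
s^3 = 9/2 + sqrt(93)/2 gives s = (9/2 + sqrt(93)/2)^(1/3) ~= 2.1046.
s^3 = 9/2 - sqrt(93)/2 gives s = -(-9/2 + sqrt(93)/2)^(1/3) ~= -0.6853.

s = -0.6853 or s = 2.1046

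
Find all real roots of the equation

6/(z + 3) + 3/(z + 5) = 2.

Multiply both sides by (z + 3)(z + 5):
6(z + 5) + 3(z + 3) = 2(z + 3)(z + 5).
Expand and collect terms: 2z² + 7z - 9 = 0.
Factor or apply the quadratic formula: z = 1 or z = -4.5.
Neither value makes a denominator zero (z ≠ -3, z ≠ -5), so both are valid.

z = -4.5 or z = 1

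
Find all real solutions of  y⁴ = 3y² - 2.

Let u = y². The equation becomes u² - 3u + 2 = 0.
Factor: (u - 2)(u - 1) = 0, so u = 2 or u = 1.
y² = 2 gives y = ±√(2) ≈ ±1.4142.
y² = 1 gives y = ±1.

y = -1.4142 or y = -1 or y = 1 or y = 1.4142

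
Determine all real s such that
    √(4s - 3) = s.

Square both sides: 4s - 3 = (s)².
Expand and rearrange: s² - 4s + 3 = 0.
Solving gives s = 3 or s = 1.
Check each candidate in the original equation:
  s = 3: √(9) = 3, while s = 3 — valid.
  s = 1: √(1) = 1, while s = 1 — valid.

s = 1 or s = 3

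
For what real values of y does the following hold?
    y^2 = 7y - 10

y = 2 or y = 5

Bring every term to one side: y^2 - 7y + 10 = 0.
Factor: (y - 5)(y - 2) = 0.
So y = 5 or y = 2.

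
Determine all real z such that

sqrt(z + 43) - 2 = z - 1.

Isolate the radical: sqrt(z + 43) = z + 1.
Square both sides: z + 43 = (z + 1)^2.
Expand and rearrange: z^2 + z - 42 = 0.
Solving gives z = 6 or z = -7.
Check each candidate in the original equation:
  z = 6: sqrt(49) = 7, while z + 1 = 7 — valid.
  z = -7: sqrt(36) = 6, while z + 1 = -6 — extraneous.

z = 6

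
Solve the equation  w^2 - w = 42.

Bring every term to one side: w^2 - w - 42 = 0.
Factor: (w + 6)(w - 7) = 0.
So w = -6 or w = 7.

w = -6 or w = 7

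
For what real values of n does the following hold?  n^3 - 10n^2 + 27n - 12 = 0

Possible rational roots are divisors of -12. Testing n = 4 gives 0, so (n - 4) is a factor.
Divide: n^3 - 10n^2 + 27n - 12 = (n - 4)(n^2 - 6n + 3).
Apply the quadratic formula to n^2 - 6n + 3 = 0: n = (6 +/- sqrt(24))/2, i.e. n ~= 5.4495 or n ~= 0.5505.

n = 0.5505 or n = 4 or n = 5.4495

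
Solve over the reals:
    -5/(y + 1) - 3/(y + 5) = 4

y = -6 or y = -2

Multiply both sides by (y + 1)(y + 5):
-5(y + 5) - 3(y + 1) = 4(y + 1)(y + 5).
Expand and collect terms: 4y^2 + 32y + 48 = 0.
Factor or apply the quadratic formula: y = -2 or y = -6.
Neither value makes a denominator zero (y != -1, y != -5), so both are valid.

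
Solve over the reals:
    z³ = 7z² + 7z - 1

Rearrange: z³ - 7z² - 7z + 1 = 0.
Possible rational roots are divisors of 1. Testing z = -1 gives 0, so (z + 1) is a factor.
Divide: z³ - 7z² - 7z + 1 = (z + 1)(z² - 8z + 1).
Apply the quadratic formula to z² - 8z + 1 = 0: z = (8 ± √60)/2, i.e. z ≈ 7.873 or z ≈ 0.127.

z = -1 or z = 0.127 or z = 7.873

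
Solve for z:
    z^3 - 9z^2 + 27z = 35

z = 5

Rearrange: z^3 - 9z^2 + 27z - 35 = 0.
Possible rational roots are divisors of -35. Testing z = 5 gives 0, so (z - 5) is a factor.
Divide: z^3 - 9z^2 + 27z - 35 = (z - 5)(z^2 - 4z + 7).
The quadratic z^2 - 4z + 7 has discriminant -12 < 0, so no further real roots.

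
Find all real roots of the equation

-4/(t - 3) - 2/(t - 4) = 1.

t = -2.7016 or t = 3.7016

Multiply both sides by (t - 3)(t - 4):
-4(t - 4) - 2(t - 3) = (t - 3)(t - 4).
Expand and collect terms: t² - t - 10 = 0.
By the quadratic formula, t = (1 ± √41) / 2, so t ≈ 3.7016 or t ≈ -2.7016.
Neither value makes a denominator zero (t ≠ 3, t ≠ 4), so both are valid.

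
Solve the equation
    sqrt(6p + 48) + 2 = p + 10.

p = -8 or p = -2

Isolate the radical: sqrt(6p + 48) = p + 8.
Square both sides: 6p + 48 = (p + 8)^2.
Expand and rearrange: p^2 + 10p + 16 = 0.
Solving gives p = -2 or p = -8.
Check each candidate in the original equation:
  p = -2: sqrt(36) = 6, while p + 8 = 6 — valid.
  p = -8: sqrt(0) = 0, while p + 8 = 0 — valid.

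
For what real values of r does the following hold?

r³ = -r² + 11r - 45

Rearrange: r³ + r² - 11r + 45 = 0.
Possible rational roots are divisors of 45. Testing r = -5 gives 0, so (r + 5) is a factor.
Divide: r³ + r² - 11r + 45 = (r + 5)(r² - 4r + 9).
The quadratic r² - 4r + 9 has discriminant -20 < 0, so no further real roots.

r = -5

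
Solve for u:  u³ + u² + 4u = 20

Rearrange: u³ + u² + 4u - 20 = 0.
Possible rational roots are divisors of -20. Testing u = 2 gives 0, so (u - 2) is a factor.
Divide: u³ + u² + 4u - 20 = (u - 2)(u² + 3u + 10).
The quadratic u² + 3u + 10 has discriminant -31 < 0, so no further real roots.

u = 2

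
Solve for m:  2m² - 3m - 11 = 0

Discriminant: (-3)² − 4·2·(-11) = 97.
Quadratic formula: m = (3 ± √97) / 4.
So m = 3/4 + √(97)/4 ≈ 3.2122 or m = 3/4 - √(97)/4 ≈ -1.7122.

m = -1.7122 or m = 3.2122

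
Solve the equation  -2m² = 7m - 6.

m = -4.2122 or m = 0.7122

Rearrange to standard form: -2m² - 7m + 6 = 0.
Discriminant: (-7)² − 4·(-2)·6 = 97.
Quadratic formula: m = (7 ± √97) / (-4).
So m = -√(97)/4 - 7/4 ≈ -4.2122 or m = -7/4 + √(97)/4 ≈ 0.7122.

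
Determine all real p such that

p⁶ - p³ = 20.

p = -1.5874 or p = 1.71

Let u = p³. The equation becomes u² - u - 20 = 0.
Factor: (u - 5)(u + 4) = 0, so u = 5 or u = -4.
p³ = 5 gives p = ∛(5) ≈ 1.71.
p³ = -4 gives p = -∛(4) ≈ -1.5874.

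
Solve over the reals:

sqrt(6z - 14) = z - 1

Square both sides: 6z - 14 = (z - 1)^2.
Expand and rearrange: z^2 - 8z + 15 = 0.
Solving gives z = 5 or z = 3.
Check each candidate in the original equation:
  z = 5: sqrt(16) = 4, while z - 1 = 4 — valid.
  z = 3: sqrt(4) = 2, while z - 1 = 2 — valid.

z = 3 or z = 5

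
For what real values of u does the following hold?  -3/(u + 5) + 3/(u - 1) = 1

u = -7.1962 or u = 3.1962

Multiply both sides by (u + 5)(u - 1):
-3(u - 1) + 3(u + 5) = (u + 5)(u - 1).
Expand and collect terms: u² + 4u - 23 = 0.
By the quadratic formula, u = (-4 ± √108) / 2, so u ≈ 3.1962 or u ≈ -7.1962.
Neither value makes a denominator zero (u ≠ -5, u ≠ 1), so both are valid.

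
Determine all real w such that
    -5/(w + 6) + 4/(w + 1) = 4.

Multiply both sides by (w + 6)(w + 1):
-5(w + 1) + 4(w + 6) = 4(w + 6)(w + 1).
Expand and collect terms: 4w² + 29w + 5 = 0.
By the quadratic formula, w = (-29 ± √761) / 8, so w ≈ -0.1767 or w ≈ -7.0733.
Neither value makes a denominator zero (w ≠ -6, w ≠ -1), so both are valid.

w = -7.0733 or w = -0.1767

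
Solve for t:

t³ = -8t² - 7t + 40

t = -5 or t = -4.7016 or t = 1.7016

Rearrange: t³ + 8t² + 7t - 40 = 0.
Possible rational roots are divisors of -40. Testing t = -5 gives 0, so (t + 5) is a factor.
Divide: t³ + 8t² + 7t - 40 = (t + 5)(t² + 3t - 8).
Apply the quadratic formula to t² + 3t - 8 = 0: t = (-3 ± √41)/2, i.e. t ≈ 1.7016 or t ≈ -4.7016.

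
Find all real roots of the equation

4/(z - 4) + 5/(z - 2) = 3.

z = 2.7922 or z = 6.2078

Multiply both sides by (z - 4)(z - 2):
4(z - 2) + 5(z - 4) = 3(z - 4)(z - 2).
Expand and collect terms: 3z² - 27z + 52 = 0.
By the quadratic formula, z = (27 ± √105) / 6, so z ≈ 6.2078 or z ≈ 2.7922.
Neither value makes a denominator zero (z ≠ 4, z ≠ 2), so both are valid.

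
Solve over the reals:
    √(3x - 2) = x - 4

Square both sides: 3x - 2 = (x - 4)².
Expand and rearrange: x² - 11x + 18 = 0.
Solving gives x = 9 or x = 2.
Check each candidate in the original equation:
  x = 9: √(25) = 5, while x - 4 = 5 — valid.
  x = 2: √(4) = 2, while x - 4 = -2 — extraneous.

x = 9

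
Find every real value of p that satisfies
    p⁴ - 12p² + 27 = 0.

Let u = p². The equation becomes u² - 12u + 27 = 0.
Factor: (u - 9)(u - 3) = 0, so u = 9 or u = 3.
p² = 9 gives p = ±3.
p² = 3 gives p = ±√(3) ≈ ±1.7321.

p = -3 or p = -1.7321 or p = 1.7321 or p = 3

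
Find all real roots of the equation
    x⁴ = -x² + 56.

x = -2.6458 or x = 2.6458

Let u = x². The equation becomes u² + u - 56 = 0.
Factor: (u + 8)(u - 7) = 0, so u = -8 or u = 7.
x² = -8 < 0 has no real solution.
x² = 7 gives x = ±√(7) ≈ ±2.6458.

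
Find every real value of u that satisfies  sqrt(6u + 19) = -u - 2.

Square both sides: 6u + 19 = (-u - 2)^2.
Expand and rearrange: u^2 - 2u - 15 = 0.
Solving gives u = 5 or u = -3.
Check each candidate in the original equation:
  u = 5: sqrt(49) = 7, while -u - 2 = -7 — extraneous.
  u = -3: sqrt(1) = 1, while -u - 2 = 1 — valid.

u = -3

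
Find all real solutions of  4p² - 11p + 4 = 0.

p = 0.4313 or p = 2.3187

Discriminant: (-11)² − 4·4·4 = 57.
Quadratic formula: p = (11 ± √57) / 8.
So p = √(57)/8 + 11/8 ≈ 2.3187 or p = 11/8 - √(57)/8 ≈ 0.4313.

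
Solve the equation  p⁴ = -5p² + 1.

Let u = p². The equation becomes u² + 5u - 1 = 0.
By the quadratic formula, u = -5/2 + √(29)/2 or u = -√(29)/2 - 5/2.
p² = -5/2 + √(29)/2 gives p = ±√(-5/2 + √(29)/2) ≈ ±0.4388.
p² = -√(29)/2 - 5/2 < 0 has no real solution.

p = -0.4388 or p = 0.4388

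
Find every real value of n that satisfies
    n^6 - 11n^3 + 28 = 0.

Let u = n^3. The equation becomes u^2 - 11u + 28 = 0.
Factor: (u - 4)(u - 7) = 0, so u = 4 or u = 7.
n^3 = 4 gives n = (4)^(1/3) ~= 1.5874.
n^3 = 7 gives n = (7)^(1/3) ~= 1.9129.

n = 1.5874 or n = 1.9129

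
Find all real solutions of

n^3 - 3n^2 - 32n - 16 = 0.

n = -4 or n = -0.5311 or n = 7.5311

Possible rational roots are divisors of -16. Testing n = -4 gives 0, so (n + 4) is a factor.
Divide: n^3 - 3n^2 - 32n - 16 = (n + 4)(n^2 - 7n - 4).
Apply the quadratic formula to n^2 - 7n - 4 = 0: n = (7 +/- sqrt(65))/2, i.e. n ~= 7.5311 or n ~= -0.5311.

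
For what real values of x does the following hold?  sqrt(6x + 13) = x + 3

x = -2 or x = 2

Square both sides: 6x + 13 = (x + 3)^2.
Expand and rearrange: x^2 - 4 = 0.
Solving gives x = 2 or x = -2.
Check each candidate in the original equation:
  x = 2: sqrt(25) = 5, while x + 3 = 5 — valid.
  x = -2: sqrt(1) = 1, while x + 3 = 1 — valid.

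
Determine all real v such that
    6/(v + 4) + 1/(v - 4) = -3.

Multiply both sides by (v + 4)(v - 4):
6(v - 4) + (v + 4) = -3(v + 4)(v - 4).
Expand and collect terms: -3v^2 - 7v + 68 = 0.
By the quadratic formula, v = (7 +/- sqrt(865)) / -6, so v ~= -6.0685 or v ~= 3.7351.
Neither value makes a denominator zero (v != -4, v != 4), so both are valid.

v = -6.0685 or v = 3.7351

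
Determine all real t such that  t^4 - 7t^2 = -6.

t = -2.4495 or t = -1 or t = 1 or t = 2.4495

Let u = t^2. The equation becomes u^2 - 7u + 6 = 0.
Factor: (u - 6)(u - 1) = 0, so u = 6 or u = 1.
t^2 = 6 gives t = +/-sqrt(6) ~= +/-2.4495.
t^2 = 1 gives t = +/-1.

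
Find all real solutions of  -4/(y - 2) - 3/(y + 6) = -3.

y = -5.157 or y = 3.4904

Multiply both sides by (y - 2)(y + 6):
-4(y + 6) - 3(y - 2) = -3(y - 2)(y + 6).
Expand and collect terms: -3y^2 - 5y + 54 = 0.
By the quadratic formula, y = (5 +/- sqrt(673)) / -6, so y ~= -5.157 or y ~= 3.4904.
Neither value makes a denominator zero (y != 2, y != -6), so both are valid.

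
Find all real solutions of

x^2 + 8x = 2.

Rearrange to standard form: x^2 + 8x - 2 = 0.
Discriminant: (8)^2 - 4*1*(-2) = 72.
Quadratic formula: x = (-8 +/- sqrt(72)) / 2.
So x = -4 + 3*sqrt(2) ~= 0.2426 or x = -3*sqrt(2) - 4 ~= -8.2426.

x = -8.2426 or x = 0.2426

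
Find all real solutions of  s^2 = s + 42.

s = -6 or s = 7

Bring every term to one side: s^2 - s - 42 = 0.
Factor: (s + 6)(s - 7) = 0.
So s = -6 or s = 7.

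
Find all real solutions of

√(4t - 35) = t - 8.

t = 9 or t = 11

Square both sides: 4t - 35 = (t - 8)².
Expand and rearrange: t² - 20t + 99 = 0.
Solving gives t = 11 or t = 9.
Check each candidate in the original equation:
  t = 11: √(9) = 3, while t - 8 = 3 — valid.
  t = 9: √(1) = 1, while t - 8 = 1 — valid.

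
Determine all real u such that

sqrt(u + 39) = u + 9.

u = -3

Square both sides: u + 39 = (u + 9)^2.
Expand and rearrange: u^2 + 17u + 42 = 0.
Solving gives u = -3 or u = -14.
Check each candidate in the original equation:
  u = -3: sqrt(36) = 6, while u + 9 = 6 — valid.
  u = -14: sqrt(25) = 5, while u + 9 = -5 — extraneous.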